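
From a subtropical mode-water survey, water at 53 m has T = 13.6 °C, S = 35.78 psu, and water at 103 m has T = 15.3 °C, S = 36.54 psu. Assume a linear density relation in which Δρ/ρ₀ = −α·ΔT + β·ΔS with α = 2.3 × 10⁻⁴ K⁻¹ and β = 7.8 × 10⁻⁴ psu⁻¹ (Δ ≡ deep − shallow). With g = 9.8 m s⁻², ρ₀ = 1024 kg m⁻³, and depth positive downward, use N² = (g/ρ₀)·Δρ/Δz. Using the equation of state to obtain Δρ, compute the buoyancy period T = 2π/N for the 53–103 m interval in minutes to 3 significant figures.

16.7 min

ΔT = +1.7 K, ΔS = +0.76 psu (deep − shallow).
Δρ/ρ₀ = −αΔT + βΔS = -3.91 × 10⁻⁴ + 5.928 × 10⁻⁴ = 2.018 × 10⁻⁴, so Δρ ≈ 0.2066 kg m⁻³.
N² = (g/ρ₀)·Δρ/Δz = g·(Δρ/ρ₀)/Δz = 9.8 × 2.018 × 10⁻⁴ / 50 = 3.9553 × 10⁻⁵ s⁻².
N = √(3.9553 × 10⁻⁵) = 6.2891 × 10⁻³ rad s⁻¹ → T = 2π/N = 999.06 s = 16.651 min ≈ 16.7 min.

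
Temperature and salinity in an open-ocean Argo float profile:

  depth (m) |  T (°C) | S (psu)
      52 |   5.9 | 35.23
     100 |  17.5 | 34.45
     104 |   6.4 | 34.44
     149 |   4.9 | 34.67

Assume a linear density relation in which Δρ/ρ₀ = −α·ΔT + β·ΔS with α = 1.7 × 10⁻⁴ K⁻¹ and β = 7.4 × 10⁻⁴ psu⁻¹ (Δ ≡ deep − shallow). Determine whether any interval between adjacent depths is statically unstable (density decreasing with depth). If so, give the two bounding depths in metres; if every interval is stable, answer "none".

52–100 m

Evaluate Δρ/ρ₀ = −αΔT + βΔS across each adjacent pair:
  52–100 m: −αΔT+βΔS = −(1.7 × 10⁻⁴)(+11.6)+(7.4 × 10⁻⁴)(-0.78) = -2.5 × 10⁻³ → UNSTABLE
  100–104 m: −αΔT+βΔS = −(1.7 × 10⁻⁴)(-11.1)+(7.4 × 10⁻⁴)(-0.01) = 1.9 × 10⁻³ → stable
  104–149 m: −αΔT+βΔS = −(1.7 × 10⁻⁴)(-1.5)+(7.4 × 10⁻⁴)(+0.23) = 4.3 × 10⁻⁴ → stable
The 52–100 m interval has Δρ < 0: lighter water underlies denser water.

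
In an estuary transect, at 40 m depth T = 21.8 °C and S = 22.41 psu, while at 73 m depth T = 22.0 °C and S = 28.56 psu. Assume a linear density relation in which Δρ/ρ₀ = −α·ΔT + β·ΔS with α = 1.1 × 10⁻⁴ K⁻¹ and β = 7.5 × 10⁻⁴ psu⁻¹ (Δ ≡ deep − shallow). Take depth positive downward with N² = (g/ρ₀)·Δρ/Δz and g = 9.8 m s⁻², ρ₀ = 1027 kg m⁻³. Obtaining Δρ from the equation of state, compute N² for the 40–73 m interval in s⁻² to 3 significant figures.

1.36 × 10⁻³ s⁻²

ΔT = +0.2 K, ΔS = +6.15 psu (deep − shallow).
Δρ/ρ₀ = −αΔT + βΔS = -2.20 × 10⁻⁵ + 4.6125 × 10⁻³ = 4.5905 × 10⁻³, so Δρ ≈ 4.714 kg m⁻³.
N² = (g/ρ₀)·Δρ/Δz = g·(Δρ/ρ₀)/Δz = 9.8 × 4.5905 × 10⁻³ / 33 = 1.3632 × 10⁻³ s⁻² ≈ 1.36 × 10⁻³ s⁻².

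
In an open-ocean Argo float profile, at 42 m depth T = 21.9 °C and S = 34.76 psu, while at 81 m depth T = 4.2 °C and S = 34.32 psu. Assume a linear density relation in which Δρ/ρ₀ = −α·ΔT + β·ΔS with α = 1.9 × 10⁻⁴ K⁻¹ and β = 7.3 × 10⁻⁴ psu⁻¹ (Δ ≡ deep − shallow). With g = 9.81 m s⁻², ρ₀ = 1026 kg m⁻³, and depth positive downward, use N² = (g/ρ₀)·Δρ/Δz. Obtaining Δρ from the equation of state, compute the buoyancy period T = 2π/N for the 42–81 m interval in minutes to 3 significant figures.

3.79 min

ΔT = -17.7 K, ΔS = -0.44 psu (deep − shallow).
Δρ/ρ₀ = −αΔT + βΔS = 3.363 × 10⁻³ − 3.212 × 10⁻⁴ = 3.0418 × 10⁻³, so Δρ ≈ 3.121 kg m⁻³.
N² = (g/ρ₀)·Δρ/Δz = g·(Δρ/ρ₀)/Δz = 9.81 × 3.0418 × 10⁻³ / 39 = 7.6513 × 10⁻⁴ s⁻².
N = √(7.6513 × 10⁻⁴) = 0.027661 rad s⁻¹ → T = 2π/N = 227.15 s = 3.7858 min ≈ 3.79 min.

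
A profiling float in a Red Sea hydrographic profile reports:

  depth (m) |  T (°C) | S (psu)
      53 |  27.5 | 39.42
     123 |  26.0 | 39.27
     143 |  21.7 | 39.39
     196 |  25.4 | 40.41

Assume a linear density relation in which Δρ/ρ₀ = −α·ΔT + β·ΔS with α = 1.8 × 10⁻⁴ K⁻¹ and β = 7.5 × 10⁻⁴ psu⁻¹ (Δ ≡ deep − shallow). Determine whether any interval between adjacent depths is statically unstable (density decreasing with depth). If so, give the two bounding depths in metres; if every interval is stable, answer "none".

Evaluate Δρ/ρ₀ = −αΔT + βΔS across each adjacent pair:
  53–123 m: −αΔT+βΔS = −(1.8 × 10⁻⁴)(-1.5)+(7.5 × 10⁻⁴)(-0.15) = 1.6 × 10⁻⁴ → stable
  123–143 m: −αΔT+βΔS = −(1.8 × 10⁻⁴)(-4.3)+(7.5 × 10⁻⁴)(+0.12) = 8.6 × 10⁻⁴ → stable
  143–196 m: −αΔT+βΔS = −(1.8 × 10⁻⁴)(+3.7)+(7.5 × 10⁻⁴)(+1.02) = 9.9 × 10⁻⁵ → stable
Every interval has Δρ > 0: the column is stably stratified throughout.

none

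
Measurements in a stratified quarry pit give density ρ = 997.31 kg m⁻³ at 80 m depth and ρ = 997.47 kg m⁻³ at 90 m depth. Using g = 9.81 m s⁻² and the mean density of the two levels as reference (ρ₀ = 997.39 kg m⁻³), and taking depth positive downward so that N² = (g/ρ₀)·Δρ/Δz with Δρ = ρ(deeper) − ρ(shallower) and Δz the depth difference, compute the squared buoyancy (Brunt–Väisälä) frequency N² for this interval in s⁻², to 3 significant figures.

Δρ = 997.47 − 997.31 = 0.16 kg m⁻³ over Δz = 90 − 80 = 10 m.
N² = (9.81/997.39) × (0.16/10) = 1.5737 × 10⁻⁴ s⁻² ≈ 1.57 × 10⁻⁴ s⁻².

1.57 × 10⁻⁴ s⁻²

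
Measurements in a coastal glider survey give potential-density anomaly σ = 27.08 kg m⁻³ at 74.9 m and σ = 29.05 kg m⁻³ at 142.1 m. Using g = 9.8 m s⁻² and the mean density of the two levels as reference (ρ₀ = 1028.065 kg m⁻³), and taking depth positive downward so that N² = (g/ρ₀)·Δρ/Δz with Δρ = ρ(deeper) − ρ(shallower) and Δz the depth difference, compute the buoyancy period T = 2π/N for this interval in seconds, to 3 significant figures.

376 s

Δρ = 1029.05 − 1027.08 = 1.97 kg m⁻³ over Δz = 142.1 − 74.9 = 67.2 m.
N² = (9.8/1028.065) × (1.97/67.2) = 2.7945 × 10⁻⁴ s⁻².
N = √(2.7945 × 10⁻⁴) = 0.016717 rad s⁻¹, so T = 2π/N = 375.86 s ≈ 376 s.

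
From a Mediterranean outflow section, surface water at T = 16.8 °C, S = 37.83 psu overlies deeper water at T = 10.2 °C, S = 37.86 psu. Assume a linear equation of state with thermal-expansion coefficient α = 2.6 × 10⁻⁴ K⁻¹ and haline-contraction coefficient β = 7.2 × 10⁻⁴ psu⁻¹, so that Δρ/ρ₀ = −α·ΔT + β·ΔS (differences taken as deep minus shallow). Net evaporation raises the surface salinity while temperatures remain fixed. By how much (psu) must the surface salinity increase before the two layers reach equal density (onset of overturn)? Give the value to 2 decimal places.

2.41 psu

Neutral buoyancy requires −α(T_deep − T_surf) + β(S_deep − S_surf′) = 0.
S_surf′ = S_deep − (α/β)·ΔT = 37.86 − (2.6 × 10⁻⁴/7.2 × 10⁻⁴)·(-6.6) = 40.2433 psu.
Increase required: 40.2433 − 37.83 = 2.4133 psu.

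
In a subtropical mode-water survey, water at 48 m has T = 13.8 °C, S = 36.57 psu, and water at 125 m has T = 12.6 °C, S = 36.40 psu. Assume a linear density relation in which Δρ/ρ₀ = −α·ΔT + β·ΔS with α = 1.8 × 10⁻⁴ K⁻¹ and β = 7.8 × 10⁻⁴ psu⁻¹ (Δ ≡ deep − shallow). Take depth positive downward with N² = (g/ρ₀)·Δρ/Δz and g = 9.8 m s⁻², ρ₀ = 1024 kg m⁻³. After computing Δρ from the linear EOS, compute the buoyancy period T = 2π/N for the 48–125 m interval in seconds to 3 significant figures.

1.93 × 10³ s

ΔT = -1.2 K, ΔS = -0.17 psu (deep − shallow).
Δρ/ρ₀ = −αΔT + βΔS = 2.16 × 10⁻⁴ − 1.326 × 10⁻⁴ = 8.34 × 10⁻⁵, so Δρ ≈ 0.08540 kg m⁻³.
N² = (g/ρ₀)·Δρ/Δz = g·(Δρ/ρ₀)/Δz = 9.8 × 8.34 × 10⁻⁵ / 77 = 1.0615 × 10⁻⁵ s⁻².
N = √(1.0615 × 10⁻⁵) = 3.2581 × 10⁻³ rad s⁻¹ → T = 2π/N = 1.9285 × 10³ s ≈ 1.93 × 10³ s.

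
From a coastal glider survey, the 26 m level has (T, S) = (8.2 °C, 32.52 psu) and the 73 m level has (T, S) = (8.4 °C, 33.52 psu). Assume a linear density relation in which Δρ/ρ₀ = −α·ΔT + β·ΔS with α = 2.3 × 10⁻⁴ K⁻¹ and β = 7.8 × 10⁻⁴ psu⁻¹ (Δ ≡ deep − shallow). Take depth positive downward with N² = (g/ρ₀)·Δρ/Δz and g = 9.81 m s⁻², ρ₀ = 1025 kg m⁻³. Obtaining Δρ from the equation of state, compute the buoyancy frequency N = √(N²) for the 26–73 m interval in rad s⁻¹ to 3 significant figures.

ΔT = +0.2 K, ΔS = +1.00 psu (deep − shallow).
Δρ/ρ₀ = −αΔT + βΔS = -4.60 × 10⁻⁵ + 7.80 × 10⁻⁴ = 7.34 × 10⁻⁴, so Δρ ≈ 0.7523 kg m⁻³.
N² = (g/ρ₀)·Δρ/Δz = g·(Δρ/ρ₀)/Δz = 9.81 × 7.34 × 10⁻⁴ / 47 = 1.5320 × 10⁻⁴ s⁻².
N = √(1.5320 × 10⁻⁴) = 0.012377 rad s⁻¹ ≈ 0.0124 rad s⁻¹.

0.0124 rad s⁻¹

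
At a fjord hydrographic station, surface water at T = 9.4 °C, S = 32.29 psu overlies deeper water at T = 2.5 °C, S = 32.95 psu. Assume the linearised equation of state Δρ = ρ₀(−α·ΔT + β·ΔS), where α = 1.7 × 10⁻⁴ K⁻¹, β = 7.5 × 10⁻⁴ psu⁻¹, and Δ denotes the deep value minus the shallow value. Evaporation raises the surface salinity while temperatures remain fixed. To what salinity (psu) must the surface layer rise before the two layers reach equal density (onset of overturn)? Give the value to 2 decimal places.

34.51 psu

Neutral buoyancy requires −α(T_deep − T_surf) + β(S_deep − S_surf′) = 0.
S_surf′ = S_deep − (α/β)·ΔT = 32.95 − (1.7 × 10⁻⁴/7.5 × 10⁻⁴)·(-6.9) = 34.5140 psu.
Increase required: 34.5140 − 32.29 = 2.2240 psu.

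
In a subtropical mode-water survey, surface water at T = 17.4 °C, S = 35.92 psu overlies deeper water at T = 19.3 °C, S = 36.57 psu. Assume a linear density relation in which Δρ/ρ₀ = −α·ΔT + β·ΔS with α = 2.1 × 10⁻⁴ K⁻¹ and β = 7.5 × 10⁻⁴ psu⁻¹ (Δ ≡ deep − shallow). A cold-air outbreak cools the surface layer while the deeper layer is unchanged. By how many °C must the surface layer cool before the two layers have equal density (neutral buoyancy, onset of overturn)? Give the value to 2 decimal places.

Neutral buoyancy requires Δρ = 0, i.e. −α(T_deep − T_surf′) + β(S_deep − S_surf) = 0.
T_surf′ = T_deep − (β/α)·ΔS = 19.3 − (7.5 × 10⁻⁴/2.1 × 10⁻⁴)·(+0.65) = 16.9786 °C.
Cooling required: 17.4 − (16.9786) = 0.4214 °C.

0.42 °C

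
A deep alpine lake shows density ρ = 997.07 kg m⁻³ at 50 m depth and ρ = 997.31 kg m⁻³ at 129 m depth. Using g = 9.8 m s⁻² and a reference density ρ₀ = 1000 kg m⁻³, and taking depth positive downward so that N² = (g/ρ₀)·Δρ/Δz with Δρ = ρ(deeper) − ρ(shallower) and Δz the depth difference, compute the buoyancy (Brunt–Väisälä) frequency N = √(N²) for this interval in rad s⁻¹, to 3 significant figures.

5.46 × 10⁻³ rad s⁻¹

Δρ = 997.31 − 997.07 = 0.24 kg m⁻³ over Δz = 129 − 50 = 79 m.
N² = (9.8/1000) × (0.24/79) = 2.9772 × 10⁻⁵ s⁻².
N = √(2.9772 × 10⁻⁵) = 5.4564 × 10⁻³ rad s⁻¹ ≈ 5.46 × 10⁻³ rad s⁻¹.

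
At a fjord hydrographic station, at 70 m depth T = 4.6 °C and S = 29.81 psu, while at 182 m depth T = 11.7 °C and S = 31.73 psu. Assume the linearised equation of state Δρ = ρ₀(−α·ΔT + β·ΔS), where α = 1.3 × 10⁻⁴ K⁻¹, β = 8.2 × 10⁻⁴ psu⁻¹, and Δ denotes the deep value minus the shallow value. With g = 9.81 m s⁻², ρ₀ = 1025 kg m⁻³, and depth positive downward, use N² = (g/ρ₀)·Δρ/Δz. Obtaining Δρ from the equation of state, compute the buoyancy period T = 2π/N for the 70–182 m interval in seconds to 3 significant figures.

ΔT = +7.1 K, ΔS = +1.92 psu (deep − shallow).
Δρ/ρ₀ = −αΔT + βΔS = -9.23 × 10⁻⁴ + 1.5744 × 10⁻³ = 6.514 × 10⁻⁴, so Δρ ≈ 0.6677 kg m⁻³.
N² = (g/ρ₀)·Δρ/Δz = g·(Δρ/ρ₀)/Δz = 9.81 × 6.514 × 10⁻⁴ / 112 = 5.7056 × 10⁻⁵ s⁻².
N = √(5.7056 × 10⁻⁵) = 7.5535 × 10⁻³ rad s⁻¹ → T = 2π/N = 831.82 s ≈ 832 s.

832 s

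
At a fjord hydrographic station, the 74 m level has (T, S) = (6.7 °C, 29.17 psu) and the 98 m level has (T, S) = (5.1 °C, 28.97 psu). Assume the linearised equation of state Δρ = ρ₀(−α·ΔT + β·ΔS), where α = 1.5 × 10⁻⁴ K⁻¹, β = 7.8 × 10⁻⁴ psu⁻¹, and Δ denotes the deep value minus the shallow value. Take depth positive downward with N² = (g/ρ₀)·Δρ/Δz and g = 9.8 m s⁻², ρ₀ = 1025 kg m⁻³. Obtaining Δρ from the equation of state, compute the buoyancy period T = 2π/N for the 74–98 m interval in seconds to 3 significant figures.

ΔT = -1.6 K, ΔS = -0.20 psu (deep − shallow).
Δρ/ρ₀ = −αΔT + βΔS = 2.40 × 10⁻⁴ − 1.56 × 10⁻⁴ = 8.40 × 10⁻⁵, so Δρ ≈ 0.08610 kg m⁻³.
N² = (g/ρ₀)·Δρ/Δz = g·(Δρ/ρ₀)/Δz = 9.8 × 8.40 × 10⁻⁵ / 24 = 3.4300 × 10⁻⁵ s⁻².
N = √(3.4300 × 10⁻⁵) = 5.8566 × 10⁻³ rad s⁻¹ → T = 2π/N = 1.0728 × 10³ s ≈ 1.07 × 10³ s.

1.07 × 10³ s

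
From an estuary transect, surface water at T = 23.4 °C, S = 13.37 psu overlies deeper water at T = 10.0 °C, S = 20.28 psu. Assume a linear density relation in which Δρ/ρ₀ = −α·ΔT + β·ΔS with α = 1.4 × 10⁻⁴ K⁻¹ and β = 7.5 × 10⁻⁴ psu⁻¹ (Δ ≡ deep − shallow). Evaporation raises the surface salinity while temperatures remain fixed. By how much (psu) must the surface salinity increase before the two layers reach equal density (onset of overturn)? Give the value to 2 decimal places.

9.41 psu

Neutral buoyancy requires −α(T_deep − T_surf) + β(S_deep − S_surf′) = 0.
S_surf′ = S_deep − (α/β)·ΔT = 20.28 − (1.4 × 10⁻⁴/7.5 × 10⁻⁴)·(-13.4) = 22.7813 psu.
Increase required: 22.7813 − 13.37 = 9.4113 psu.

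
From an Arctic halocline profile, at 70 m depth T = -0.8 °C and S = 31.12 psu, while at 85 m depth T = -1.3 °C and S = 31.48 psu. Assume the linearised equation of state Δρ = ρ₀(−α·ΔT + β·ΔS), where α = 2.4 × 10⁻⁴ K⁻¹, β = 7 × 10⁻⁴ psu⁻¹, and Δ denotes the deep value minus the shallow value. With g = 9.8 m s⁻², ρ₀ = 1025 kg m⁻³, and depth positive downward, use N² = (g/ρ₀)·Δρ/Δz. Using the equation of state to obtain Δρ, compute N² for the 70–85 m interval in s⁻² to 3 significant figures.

ΔT = -0.5 K, ΔS = +0.36 psu (deep − shallow).
Δρ/ρ₀ = −αΔT + βΔS = 1.20 × 10⁻⁴ + 2.52 × 10⁻⁴ = 3.72 × 10⁻⁴, so Δρ ≈ 0.3813 kg m⁻³.
N² = (g/ρ₀)·Δρ/Δz = g·(Δρ/ρ₀)/Δz = 9.8 × 3.72 × 10⁻⁴ / 15 = 2.4304 × 10⁻⁴ s⁻² ≈ 2.43 × 10⁻⁴ s⁻².

2.43 × 10⁻⁴ s⁻²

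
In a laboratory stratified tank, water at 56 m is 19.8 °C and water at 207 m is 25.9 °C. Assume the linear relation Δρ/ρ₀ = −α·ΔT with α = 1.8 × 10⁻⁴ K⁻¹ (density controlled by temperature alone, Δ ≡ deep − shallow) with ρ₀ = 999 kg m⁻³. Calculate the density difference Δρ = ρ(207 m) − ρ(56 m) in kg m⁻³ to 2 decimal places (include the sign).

ΔT = +6.1 K, Δρ/ρ₀ = −αΔT = -1.098 × 10⁻³.
Δρ = 999 × (-1.098 × 10⁻³) = -1.10 kg m⁻³.
Negative Δρ: lighter below, statically unstable.

-1.10 kg m⁻³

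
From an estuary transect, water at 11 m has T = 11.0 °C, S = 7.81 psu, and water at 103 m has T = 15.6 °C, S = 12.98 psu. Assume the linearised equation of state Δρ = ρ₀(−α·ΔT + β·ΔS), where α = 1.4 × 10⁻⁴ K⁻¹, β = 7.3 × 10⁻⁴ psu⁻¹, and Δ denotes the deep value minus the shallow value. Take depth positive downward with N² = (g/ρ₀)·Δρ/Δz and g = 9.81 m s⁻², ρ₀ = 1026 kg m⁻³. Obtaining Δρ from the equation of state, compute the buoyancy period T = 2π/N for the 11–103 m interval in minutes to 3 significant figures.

ΔT = +4.6 K, ΔS = +5.17 psu (deep − shallow).
Δρ/ρ₀ = −αΔT + βΔS = -6.44 × 10⁻⁴ + 3.7741 × 10⁻³ = 3.1301 × 10⁻³, so Δρ ≈ 3.211 kg m⁻³.
N² = (g/ρ₀)·Δρ/Δz = g·(Δρ/ρ₀)/Δz = 9.81 × 3.1301 × 10⁻³ / 92 = 3.3376 × 10⁻⁴ s⁻².
N = √(3.3376 × 10⁻⁴) = 0.018269 rad s⁻¹ → T = 2π/N = 343.93 s = 5.7322 min ≈ 5.73 min.

5.73 min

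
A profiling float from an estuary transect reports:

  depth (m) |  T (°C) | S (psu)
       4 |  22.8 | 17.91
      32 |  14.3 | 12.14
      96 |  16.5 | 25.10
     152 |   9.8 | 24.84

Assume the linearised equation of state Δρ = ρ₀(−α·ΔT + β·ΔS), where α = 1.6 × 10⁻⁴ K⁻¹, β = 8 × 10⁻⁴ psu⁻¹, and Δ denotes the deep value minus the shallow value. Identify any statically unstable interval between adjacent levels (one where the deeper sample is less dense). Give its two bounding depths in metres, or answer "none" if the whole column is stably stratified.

Evaluate Δρ/ρ₀ = −αΔT + βΔS across each adjacent pair:
  4–32 m: −αΔT+βΔS = −(1.6 × 10⁻⁴)(-8.5)+(8 × 10⁻⁴)(-5.77) = -3.3 × 10⁻³ → UNSTABLE
  32–96 m: −αΔT+βΔS = −(1.6 × 10⁻⁴)(+2.2)+(8 × 10⁻⁴)(+12.96) = 0.010 → stable
  96–152 m: −αΔT+βΔS = −(1.6 × 10⁻⁴)(-6.7)+(8 × 10⁻⁴)(-0.26) = 8.6 × 10⁻⁴ → stable
The 4–32 m interval has Δρ < 0: lighter water underlies denser water.

4–32 m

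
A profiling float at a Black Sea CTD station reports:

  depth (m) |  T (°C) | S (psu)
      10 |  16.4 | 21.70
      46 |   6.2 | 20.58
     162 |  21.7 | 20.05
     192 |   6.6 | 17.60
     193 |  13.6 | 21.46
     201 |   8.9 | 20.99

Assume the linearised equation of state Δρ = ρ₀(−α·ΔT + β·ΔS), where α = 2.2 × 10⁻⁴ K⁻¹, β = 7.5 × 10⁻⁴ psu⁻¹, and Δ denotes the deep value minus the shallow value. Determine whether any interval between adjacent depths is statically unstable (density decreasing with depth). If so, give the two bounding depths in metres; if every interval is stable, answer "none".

Evaluate Δρ/ρ₀ = −αΔT + βΔS across each adjacent pair:
  10–46 m: −αΔT+βΔS = −(2.2 × 10⁻⁴)(-10.2)+(7.5 × 10⁻⁴)(-1.12) = 1.4 × 10⁻³ → stable
  46–162 m: −αΔT+βΔS = −(2.2 × 10⁻⁴)(+15.5)+(7.5 × 10⁻⁴)(-0.53) = -3.8 × 10⁻³ → UNSTABLE
  162–192 m: −αΔT+βΔS = −(2.2 × 10⁻⁴)(-15.1)+(7.5 × 10⁻⁴)(-2.45) = 1.5 × 10⁻³ → stable
  192–193 m: −αΔT+βΔS = −(2.2 × 10⁻⁴)(+7.0)+(7.5 × 10⁻⁴)(+3.86) = 1.4 × 10⁻³ → stable
  193–201 m: −αΔT+βΔS = −(2.2 × 10⁻⁴)(-4.7)+(7.5 × 10⁻⁴)(-0.47) = 6.8 × 10⁻⁴ → stable
The 46–162 m interval has Δρ < 0: lighter water underlies denser water.

46–162 m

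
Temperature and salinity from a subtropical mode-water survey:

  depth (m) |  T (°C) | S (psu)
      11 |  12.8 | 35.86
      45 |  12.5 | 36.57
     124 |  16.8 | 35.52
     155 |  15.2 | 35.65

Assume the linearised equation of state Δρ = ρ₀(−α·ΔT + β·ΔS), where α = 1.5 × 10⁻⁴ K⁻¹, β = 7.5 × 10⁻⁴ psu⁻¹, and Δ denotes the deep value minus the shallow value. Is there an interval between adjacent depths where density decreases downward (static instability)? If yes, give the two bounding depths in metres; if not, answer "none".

Evaluate Δρ/ρ₀ = −αΔT + βΔS across each adjacent pair:
  11–45 m: −αΔT+βΔS = −(1.5 × 10⁻⁴)(-0.3)+(7.5 × 10⁻⁴)(+0.71) = 5.8 × 10⁻⁴ → stable
  45–124 m: −αΔT+βΔS = −(1.5 × 10⁻⁴)(+4.3)+(7.5 × 10⁻⁴)(-1.05) = -1.4 × 10⁻³ → UNSTABLE
  124–155 m: −αΔT+βΔS = −(1.5 × 10⁻⁴)(-1.6)+(7.5 × 10⁻⁴)(+0.13) = 3.4 × 10⁻⁴ → stable
The 45–124 m interval has Δρ < 0: lighter water underlies denser water.

45–124 m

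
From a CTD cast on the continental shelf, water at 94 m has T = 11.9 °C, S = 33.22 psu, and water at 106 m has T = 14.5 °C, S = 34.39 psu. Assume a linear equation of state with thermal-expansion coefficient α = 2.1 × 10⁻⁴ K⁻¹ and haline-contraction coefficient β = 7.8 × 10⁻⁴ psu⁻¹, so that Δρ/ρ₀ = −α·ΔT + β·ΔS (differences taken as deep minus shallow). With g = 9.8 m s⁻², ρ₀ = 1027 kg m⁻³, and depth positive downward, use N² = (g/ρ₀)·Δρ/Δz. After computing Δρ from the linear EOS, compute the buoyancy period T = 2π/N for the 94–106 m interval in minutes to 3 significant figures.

ΔT = +2.6 K, ΔS = +1.17 psu (deep − shallow).
Δρ/ρ₀ = −αΔT + βΔS = -5.46 × 10⁻⁴ + 9.126 × 10⁻⁴ = 3.666 × 10⁻⁴, so Δρ ≈ 0.3765 kg m⁻³.
N² = (g/ρ₀)·Δρ/Δz = g·(Δρ/ρ₀)/Δz = 9.8 × 3.666 × 10⁻⁴ / 12 = 2.9939 × 10⁻⁴ s⁻².
N = √(2.9939 × 10⁻⁴) = 0.017303 rad s⁻¹ → T = 2π/N = 363.13 s = 6.0522 min ≈ 6.05 min.

6.05 min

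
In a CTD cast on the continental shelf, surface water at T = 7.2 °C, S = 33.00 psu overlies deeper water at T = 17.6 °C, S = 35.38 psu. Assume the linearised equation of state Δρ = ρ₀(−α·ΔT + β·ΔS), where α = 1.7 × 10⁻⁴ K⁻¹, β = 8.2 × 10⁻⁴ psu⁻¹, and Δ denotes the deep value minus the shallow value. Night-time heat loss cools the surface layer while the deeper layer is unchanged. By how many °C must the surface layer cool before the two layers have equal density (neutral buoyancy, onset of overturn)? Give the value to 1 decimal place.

Neutral buoyancy requires Δρ = 0, i.e. −α(T_deep − T_surf′) + β(S_deep − S_surf) = 0.
T_surf′ = T_deep − (β/α)·ΔS = 17.6 − (8.2 × 10⁻⁴/1.7 × 10⁻⁴)·(+2.38) = 6.120 °C.
Cooling required: 7.2 − (6.120) = 1.080 °C.

1.1 °C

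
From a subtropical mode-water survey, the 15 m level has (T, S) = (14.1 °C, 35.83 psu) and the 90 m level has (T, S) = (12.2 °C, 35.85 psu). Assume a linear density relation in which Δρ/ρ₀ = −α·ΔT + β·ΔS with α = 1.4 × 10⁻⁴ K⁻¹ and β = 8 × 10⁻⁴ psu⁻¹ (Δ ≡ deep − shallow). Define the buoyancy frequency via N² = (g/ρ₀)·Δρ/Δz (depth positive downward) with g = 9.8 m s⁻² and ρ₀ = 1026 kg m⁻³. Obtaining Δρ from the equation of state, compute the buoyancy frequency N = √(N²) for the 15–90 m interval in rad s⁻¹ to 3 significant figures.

ΔT = -1.9 K, ΔS = +0.02 psu (deep − shallow).
Δρ/ρ₀ = −αΔT + βΔS = 2.66 × 10⁻⁴ + 1.60 × 10⁻⁵ = 2.82 × 10⁻⁴, so Δρ ≈ 0.2893 kg m⁻³.
N² = (g/ρ₀)·Δρ/Δz = g·(Δρ/ρ₀)/Δz = 9.8 × 2.82 × 10⁻⁴ / 75 = 3.6848 × 10⁻⁵ s⁻².
N = √(3.6848 × 10⁻⁵) = 6.0703 × 10⁻³ rad s⁻¹ ≈ 6.07 × 10⁻³ rad s⁻¹.

6.07 × 10⁻³ rad s⁻¹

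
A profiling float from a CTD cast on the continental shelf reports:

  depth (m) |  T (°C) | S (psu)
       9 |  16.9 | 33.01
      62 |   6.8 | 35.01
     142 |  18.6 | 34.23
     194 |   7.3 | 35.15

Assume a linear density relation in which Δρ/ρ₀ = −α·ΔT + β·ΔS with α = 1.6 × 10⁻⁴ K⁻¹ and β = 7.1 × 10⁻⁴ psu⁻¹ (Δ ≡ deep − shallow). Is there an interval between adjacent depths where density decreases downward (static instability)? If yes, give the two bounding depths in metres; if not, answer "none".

62–142 m

Evaluate Δρ/ρ₀ = −αΔT + βΔS across each adjacent pair:
  9–62 m: −αΔT+βΔS = −(1.6 × 10⁻⁴)(-10.1)+(7.1 × 10⁻⁴)(+2.00) = 3.0 × 10⁻³ → stable
  62–142 m: −αΔT+βΔS = −(1.6 × 10⁻⁴)(+11.8)+(7.1 × 10⁻⁴)(-0.78) = -2.4 × 10⁻³ → UNSTABLE
  142–194 m: −αΔT+βΔS = −(1.6 × 10⁻⁴)(-11.3)+(7.1 × 10⁻⁴)(+0.92) = 2.5 × 10⁻³ → stable
The 62–142 m interval has Δρ < 0: lighter water underlies denser water.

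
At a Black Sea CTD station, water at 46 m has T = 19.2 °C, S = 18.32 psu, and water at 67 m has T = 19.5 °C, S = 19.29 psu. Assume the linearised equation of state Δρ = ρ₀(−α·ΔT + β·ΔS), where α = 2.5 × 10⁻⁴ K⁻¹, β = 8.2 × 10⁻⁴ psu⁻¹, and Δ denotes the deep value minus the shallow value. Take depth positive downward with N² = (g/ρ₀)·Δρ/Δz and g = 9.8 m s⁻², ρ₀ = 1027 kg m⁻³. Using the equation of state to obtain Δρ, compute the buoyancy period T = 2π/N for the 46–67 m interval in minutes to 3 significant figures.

ΔT = +0.3 K, ΔS = +0.97 psu (deep − shallow).
Δρ/ρ₀ = −αΔT + βΔS = -7.50 × 10⁻⁵ + 7.954 × 10⁻⁴ = 7.204 × 10⁻⁴, so Δρ ≈ 0.7399 kg m⁻³.
N² = (g/ρ₀)·Δρ/Δz = g·(Δρ/ρ₀)/Δz = 9.8 × 7.204 × 10⁻⁴ / 21 = 3.3619 × 10⁻⁴ s⁻².
N = √(3.3619 × 10⁻⁴) = 0.018335 rad s⁻¹ → T = 2π/N = 342.69 s = 5.7115 min ≈ 5.71 min.

5.71 min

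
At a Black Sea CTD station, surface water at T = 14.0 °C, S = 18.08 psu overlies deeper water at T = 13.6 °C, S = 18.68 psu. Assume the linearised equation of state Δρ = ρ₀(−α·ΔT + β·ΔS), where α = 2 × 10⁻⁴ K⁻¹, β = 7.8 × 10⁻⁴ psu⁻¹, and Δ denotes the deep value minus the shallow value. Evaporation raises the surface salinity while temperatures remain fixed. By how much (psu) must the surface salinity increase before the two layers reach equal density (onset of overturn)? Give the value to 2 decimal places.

0.70 psu

Neutral buoyancy requires −α(T_deep − T_surf) + β(S_deep − S_surf′) = 0.
S_surf′ = S_deep − (α/β)·ΔT = 18.68 − (2 × 10⁻⁴/7.8 × 10⁻⁴)·(-0.4) = 18.7826 psu.
Increase required: 18.7826 − 18.08 = 0.7026 psu.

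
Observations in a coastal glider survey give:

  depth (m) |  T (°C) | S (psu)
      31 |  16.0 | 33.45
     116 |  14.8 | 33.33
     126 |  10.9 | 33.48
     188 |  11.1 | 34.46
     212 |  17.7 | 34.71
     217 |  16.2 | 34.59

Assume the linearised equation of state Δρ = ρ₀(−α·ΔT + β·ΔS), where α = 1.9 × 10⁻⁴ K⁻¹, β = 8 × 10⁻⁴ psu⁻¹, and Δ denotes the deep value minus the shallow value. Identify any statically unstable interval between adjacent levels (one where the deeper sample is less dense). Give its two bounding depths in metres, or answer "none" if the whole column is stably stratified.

188–212 m

Evaluate Δρ/ρ₀ = −αΔT + βΔS across each adjacent pair:
  31–116 m: −αΔT+βΔS = −(1.9 × 10⁻⁴)(-1.2)+(8 × 10⁻⁴)(-0.12) = 1.3 × 10⁻⁴ → stable
  116–126 m: −αΔT+βΔS = −(1.9 × 10⁻⁴)(-3.9)+(8 × 10⁻⁴)(+0.15) = 8.6 × 10⁻⁴ → stable
  126–188 m: −αΔT+βΔS = −(1.9 × 10⁻⁴)(+0.2)+(8 × 10⁻⁴)(+0.98) = 7.5 × 10⁻⁴ → stable
  188–212 m: −αΔT+βΔS = −(1.9 × 10⁻⁴)(+6.6)+(8 × 10⁻⁴)(+0.25) = -1.1 × 10⁻³ → UNSTABLE
  212–217 m: −αΔT+βΔS = −(1.9 × 10⁻⁴)(-1.5)+(8 × 10⁻⁴)(-0.12) = 1.9 × 10⁻⁴ → stable
The 188–212 m interval has Δρ < 0: lighter water underlies denser water.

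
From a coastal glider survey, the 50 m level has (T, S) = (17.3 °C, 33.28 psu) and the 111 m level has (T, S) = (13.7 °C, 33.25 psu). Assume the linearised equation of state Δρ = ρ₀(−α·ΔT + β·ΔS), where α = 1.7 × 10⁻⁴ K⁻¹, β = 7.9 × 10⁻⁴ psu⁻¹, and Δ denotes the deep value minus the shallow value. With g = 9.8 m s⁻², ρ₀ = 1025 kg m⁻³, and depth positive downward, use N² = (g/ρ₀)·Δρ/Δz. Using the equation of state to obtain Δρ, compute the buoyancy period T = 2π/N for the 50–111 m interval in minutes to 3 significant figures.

10.8 min

ΔT = -3.6 K, ΔS = -0.03 psu (deep − shallow).
Δρ/ρ₀ = −αΔT + βΔS = 6.12 × 10⁻⁴ − 2.37 × 10⁻⁵ = 5.883 × 10⁻⁴, so Δρ ≈ 0.6030 kg m⁻³.
N² = (g/ρ₀)·Δρ/Δz = g·(Δρ/ρ₀)/Δz = 9.8 × 5.883 × 10⁻⁴ / 61 = 9.4514 × 10⁻⁵ s⁻².
N = √(9.4514 × 10⁻⁵) = 9.7218 × 10⁻³ rad s⁻¹ → T = 2π/N = 646.30 s = 10.772 min ≈ 10.8 min.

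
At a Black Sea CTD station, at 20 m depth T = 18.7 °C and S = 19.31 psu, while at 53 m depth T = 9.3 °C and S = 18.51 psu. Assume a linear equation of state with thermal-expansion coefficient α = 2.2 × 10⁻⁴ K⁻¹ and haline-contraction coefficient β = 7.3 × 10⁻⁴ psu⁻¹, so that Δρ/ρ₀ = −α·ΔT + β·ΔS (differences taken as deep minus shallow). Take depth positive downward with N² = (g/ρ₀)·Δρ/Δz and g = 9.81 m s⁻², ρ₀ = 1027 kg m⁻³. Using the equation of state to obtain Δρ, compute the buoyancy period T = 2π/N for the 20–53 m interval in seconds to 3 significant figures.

299 s

ΔT = -9.4 K, ΔS = -0.80 psu (deep − shallow).
Δρ/ρ₀ = −αΔT + βΔS = 2.068 × 10⁻³ − 5.84 × 10⁻⁴ = 1.484 × 10⁻³, so Δρ ≈ 1.524 kg m⁻³.
N² = (g/ρ₀)·Δρ/Δz = g·(Δρ/ρ₀)/Δz = 9.81 × 1.484 × 10⁻³ / 33 = 4.4115 × 10⁻⁴ s⁻².
N = √(4.4115 × 10⁻⁴) = 0.021004 rad s⁻¹ → T = 2π/N = 299.14 s ≈ 299 s.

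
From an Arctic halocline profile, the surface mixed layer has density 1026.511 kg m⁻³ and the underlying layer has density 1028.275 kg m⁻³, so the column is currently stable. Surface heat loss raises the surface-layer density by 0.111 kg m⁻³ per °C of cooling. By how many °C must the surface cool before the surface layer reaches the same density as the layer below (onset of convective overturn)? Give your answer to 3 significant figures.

15.9 °C

Density deficit of the surface layer: 1028.275 − 1026.511 = 1.764 kg m⁻³.
Required change = 1.764 / 0.111 = 15.9 °C.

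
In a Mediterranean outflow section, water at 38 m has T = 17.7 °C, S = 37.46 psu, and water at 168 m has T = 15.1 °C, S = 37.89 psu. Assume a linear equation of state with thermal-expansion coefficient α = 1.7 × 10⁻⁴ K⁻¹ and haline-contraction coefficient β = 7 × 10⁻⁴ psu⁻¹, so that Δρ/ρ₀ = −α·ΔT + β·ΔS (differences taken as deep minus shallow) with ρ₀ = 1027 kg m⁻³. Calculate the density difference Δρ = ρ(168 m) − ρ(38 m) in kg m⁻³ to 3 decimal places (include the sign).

+0.763 kg m⁻³

ΔT = -2.6 K, ΔS = +0.43 psu (deep − shallow).
Δρ/ρ₀ = −(1.7 × 10⁻⁴)(-2.6) + (7 × 10⁻⁴)(+0.43) = 7.43 × 10⁻⁴.
Δρ = 1027 × (7.43 × 10⁻⁴) = +0.763 kg m⁻³.
Positive Δρ: denser below, stable.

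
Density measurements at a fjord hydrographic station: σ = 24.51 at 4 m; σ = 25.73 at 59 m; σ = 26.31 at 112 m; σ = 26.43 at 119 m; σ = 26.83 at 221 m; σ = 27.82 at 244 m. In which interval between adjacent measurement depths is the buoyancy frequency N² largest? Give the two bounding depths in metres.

Compute the density gradient over each adjacent pair:
  4–59 m: Δρ/Δz = 1.22/55 = 0.022 kg m⁻⁴
  59–112 m: Δρ/Δz = 0.58/53 = 0.011 kg m⁻⁴
  112–119 m: Δρ/Δz = 0.12/7 = 0.017 kg m⁻⁴
  119–221 m: Δρ/Δz = 0.40/102 = 3.9 × 10⁻³ kg m⁻⁴
  221–244 m: Δρ/Δz = 0.99/23 = 0.043 kg m⁻⁴
The largest gradient is in the 221–244 m interval — the pycnocline.

221–244 m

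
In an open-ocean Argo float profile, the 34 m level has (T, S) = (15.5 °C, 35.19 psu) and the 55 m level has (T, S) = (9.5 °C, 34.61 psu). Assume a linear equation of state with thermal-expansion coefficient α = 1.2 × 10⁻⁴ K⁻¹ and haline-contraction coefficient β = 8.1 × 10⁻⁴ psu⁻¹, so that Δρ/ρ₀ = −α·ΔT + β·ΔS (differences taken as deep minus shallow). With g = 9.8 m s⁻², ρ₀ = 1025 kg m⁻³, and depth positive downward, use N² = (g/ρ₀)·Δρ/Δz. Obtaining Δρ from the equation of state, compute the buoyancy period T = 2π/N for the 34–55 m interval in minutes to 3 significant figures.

9.69 min

ΔT = -6.0 K, ΔS = -0.58 psu (deep − shallow).
Δρ/ρ₀ = −αΔT + βΔS = 7.20 × 10⁻⁴ − 4.698 × 10⁻⁴ = 2.502 × 10⁻⁴, so Δρ ≈ 0.2565 kg m⁻³.
N² = (g/ρ₀)·Δρ/Δz = g·(Δρ/ρ₀)/Δz = 9.8 × 2.502 × 10⁻⁴ / 21 = 1.1676 × 10⁻⁴ s⁻².
N = √(1.1676 × 10⁻⁴) = 0.010806 rad s⁻¹ → T = 2π/N = 581.45 s = 9.6908 min ≈ 9.69 min.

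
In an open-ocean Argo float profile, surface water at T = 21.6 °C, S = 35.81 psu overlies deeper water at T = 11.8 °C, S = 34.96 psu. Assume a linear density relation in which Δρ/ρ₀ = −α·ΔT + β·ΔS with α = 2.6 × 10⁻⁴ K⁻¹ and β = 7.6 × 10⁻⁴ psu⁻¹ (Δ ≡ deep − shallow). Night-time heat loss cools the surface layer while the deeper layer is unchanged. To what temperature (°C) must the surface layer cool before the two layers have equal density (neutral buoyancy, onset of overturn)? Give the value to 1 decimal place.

14.3 °C

Neutral buoyancy requires Δρ = 0, i.e. −α(T_deep − T_surf′) + β(S_deep − S_surf) = 0.
T_surf′ = T_deep − (β/α)·ΔS = 11.8 − (7.6 × 10⁻⁴/2.6 × 10⁻⁴)·(-0.85) = 14.285 °C.
Cooling required: 21.6 − (14.285) = 7.315 °C.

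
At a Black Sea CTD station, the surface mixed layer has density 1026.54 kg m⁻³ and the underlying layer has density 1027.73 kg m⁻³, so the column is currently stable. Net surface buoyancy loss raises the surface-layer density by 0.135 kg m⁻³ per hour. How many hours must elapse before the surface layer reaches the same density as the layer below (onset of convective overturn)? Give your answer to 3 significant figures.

8.81 hours

Density deficit of the surface layer: 1027.73 − 1026.54 = 1.19 kg m⁻³.
Required change = 1.19 / 0.135 = 8.81 hours.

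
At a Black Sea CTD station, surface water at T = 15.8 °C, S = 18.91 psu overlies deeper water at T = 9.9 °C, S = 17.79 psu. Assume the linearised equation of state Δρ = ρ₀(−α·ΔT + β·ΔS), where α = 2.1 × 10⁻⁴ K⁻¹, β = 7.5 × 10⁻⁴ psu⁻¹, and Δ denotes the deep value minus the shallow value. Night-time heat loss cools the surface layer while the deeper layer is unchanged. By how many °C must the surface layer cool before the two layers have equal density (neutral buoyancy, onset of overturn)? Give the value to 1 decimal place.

Neutral buoyancy requires Δρ = 0, i.e. −α(T_deep − T_surf′) + β(S_deep − S_surf) = 0.
T_surf′ = T_deep − (β/α)·ΔS = 9.9 − (7.5 × 10⁻⁴/2.1 × 10⁻⁴)·(-1.12) = 13.900 °C.
Cooling required: 15.8 − (13.900) = 1.900 °C.

1.9 °C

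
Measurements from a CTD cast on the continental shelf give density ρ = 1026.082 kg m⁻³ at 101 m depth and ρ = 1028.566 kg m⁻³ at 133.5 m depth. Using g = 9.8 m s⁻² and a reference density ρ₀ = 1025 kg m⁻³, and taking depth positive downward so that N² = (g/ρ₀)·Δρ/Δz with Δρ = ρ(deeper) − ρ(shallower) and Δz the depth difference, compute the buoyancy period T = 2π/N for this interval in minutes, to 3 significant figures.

Δρ = 1028.566 − 1026.082 = 2.484 kg m⁻³ over Δz = 133.5 − 101 = 32.5 m.
N² = (9.8/1025) × (2.484/32.5) = 7.3075 × 10⁻⁴ s⁻².
N = √(7.3075 × 10⁻⁴) = 0.027032 rad s⁻¹, so T = 2π/N = 232.44 s = 3.8740 min ≈ 3.87 min.

3.87 min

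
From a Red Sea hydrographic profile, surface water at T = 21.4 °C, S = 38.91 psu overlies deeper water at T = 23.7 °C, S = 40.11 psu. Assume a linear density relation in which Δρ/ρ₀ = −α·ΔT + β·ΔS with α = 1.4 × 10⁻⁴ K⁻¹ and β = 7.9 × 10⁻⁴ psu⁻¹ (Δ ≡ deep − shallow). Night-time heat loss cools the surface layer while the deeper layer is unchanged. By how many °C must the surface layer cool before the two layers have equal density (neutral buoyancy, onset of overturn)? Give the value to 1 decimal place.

Neutral buoyancy requires Δρ = 0, i.e. −α(T_deep − T_surf′) + β(S_deep − S_surf) = 0.
T_surf′ = T_deep − (β/α)·ΔS = 23.7 − (7.9 × 10⁻⁴/1.4 × 10⁻⁴)·(+1.20) = 16.929 °C.
Cooling required: 21.4 − (16.929) = 4.471 °C.

4.5 °C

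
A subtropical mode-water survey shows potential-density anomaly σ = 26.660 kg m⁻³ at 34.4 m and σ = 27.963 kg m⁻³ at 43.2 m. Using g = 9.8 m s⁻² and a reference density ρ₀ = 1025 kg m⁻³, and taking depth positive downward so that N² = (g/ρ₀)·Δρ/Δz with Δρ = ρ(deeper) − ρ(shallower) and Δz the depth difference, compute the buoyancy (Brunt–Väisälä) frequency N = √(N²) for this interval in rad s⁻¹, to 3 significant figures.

0.0376 rad s⁻¹

Δρ = 1027.963 − 1026.660 = 1.303 kg m⁻³ over Δz = 43.2 − 34.4 = 8.8 m.
N² = (9.8/1025) × (1.303/8.8) = 1.4157 × 10⁻³ s⁻².
N = √(1.4157 × 10⁻³) = 0.037626 rad s⁻¹ ≈ 0.0376 rad s⁻¹.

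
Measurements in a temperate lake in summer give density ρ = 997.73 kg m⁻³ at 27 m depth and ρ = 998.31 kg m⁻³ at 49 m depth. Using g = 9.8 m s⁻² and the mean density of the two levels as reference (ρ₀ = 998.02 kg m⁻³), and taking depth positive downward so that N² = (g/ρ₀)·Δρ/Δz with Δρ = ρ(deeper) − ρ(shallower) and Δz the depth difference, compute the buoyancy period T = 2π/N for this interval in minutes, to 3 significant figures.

6.51 min

Δρ = 998.31 − 997.73 = 0.58 kg m⁻³ over Δz = 49 − 27 = 22 m.
N² = (9.8/998.02) × (0.58/22) = 2.5888 × 10⁻⁴ s⁻².
N = √(2.5888 × 10⁻⁴) = 0.016090 rad s⁻¹, so T = 2π/N = 390.50 s = 6.5083 min ≈ 6.51 min.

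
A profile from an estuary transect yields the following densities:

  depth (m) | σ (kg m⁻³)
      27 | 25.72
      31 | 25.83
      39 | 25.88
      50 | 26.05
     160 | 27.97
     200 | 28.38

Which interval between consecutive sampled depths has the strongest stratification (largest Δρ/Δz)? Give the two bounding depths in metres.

27–31 m

Compute the density gradient over each adjacent pair:
  27–31 m: Δρ/Δz = 0.11/4 = 0.028 kg m⁻⁴
  31–39 m: Δρ/Δz = 0.05/8 = 6.3 × 10⁻³ kg m⁻⁴
  39–50 m: Δρ/Δz = 0.17/11 = 0.015 kg m⁻⁴
  50–160 m: Δρ/Δz = 1.92/110 = 0.017 kg m⁻⁴
  160–200 m: Δρ/Δz = 0.41/40 = 0.010 kg m⁻⁴
The largest gradient is in the 27–31 m interval — the pycnocline.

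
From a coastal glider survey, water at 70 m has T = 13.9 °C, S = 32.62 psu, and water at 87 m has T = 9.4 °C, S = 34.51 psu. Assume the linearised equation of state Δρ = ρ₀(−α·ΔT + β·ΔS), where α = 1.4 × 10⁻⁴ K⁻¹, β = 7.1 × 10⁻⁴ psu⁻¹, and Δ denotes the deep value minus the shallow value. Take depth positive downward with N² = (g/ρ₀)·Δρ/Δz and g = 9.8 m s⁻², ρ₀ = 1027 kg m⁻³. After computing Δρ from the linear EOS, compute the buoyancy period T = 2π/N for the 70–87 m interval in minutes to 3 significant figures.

3.11 min

ΔT = -4.5 K, ΔS = +1.89 psu (deep − shallow).
Δρ/ρ₀ = −αΔT + βΔS = 6.30 × 10⁻⁴ + 1.3419 × 10⁻³ = 1.9719 × 10⁻³, so Δρ ≈ 2.025 kg m⁻³.
N² = (g/ρ₀)·Δρ/Δz = g·(Δρ/ρ₀)/Δz = 9.8 × 1.9719 × 10⁻³ / 17 = 1.1367 × 10⁻³ s⁻².
N = √(1.1367 × 10⁻³) = 0.033715 rad s⁻¹ → T = 2π/N = 186.36 s = 3.1060 min ≈ 3.11 min.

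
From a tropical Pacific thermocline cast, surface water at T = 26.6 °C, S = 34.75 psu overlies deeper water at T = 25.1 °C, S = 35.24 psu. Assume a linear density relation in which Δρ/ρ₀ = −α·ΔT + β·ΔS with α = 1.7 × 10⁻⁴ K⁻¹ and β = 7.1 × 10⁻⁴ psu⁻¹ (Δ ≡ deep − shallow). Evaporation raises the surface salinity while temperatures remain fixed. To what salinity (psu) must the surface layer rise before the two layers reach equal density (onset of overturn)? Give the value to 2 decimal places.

35.60 psu

Neutral buoyancy requires −α(T_deep − T_surf) + β(S_deep − S_surf′) = 0.
S_surf′ = S_deep − (α/β)·ΔT = 35.24 − (1.7 × 10⁻⁴/7.1 × 10⁻⁴)·(-1.5) = 35.5992 psu.
Increase required: 35.5992 − 34.75 = 0.8492 psu.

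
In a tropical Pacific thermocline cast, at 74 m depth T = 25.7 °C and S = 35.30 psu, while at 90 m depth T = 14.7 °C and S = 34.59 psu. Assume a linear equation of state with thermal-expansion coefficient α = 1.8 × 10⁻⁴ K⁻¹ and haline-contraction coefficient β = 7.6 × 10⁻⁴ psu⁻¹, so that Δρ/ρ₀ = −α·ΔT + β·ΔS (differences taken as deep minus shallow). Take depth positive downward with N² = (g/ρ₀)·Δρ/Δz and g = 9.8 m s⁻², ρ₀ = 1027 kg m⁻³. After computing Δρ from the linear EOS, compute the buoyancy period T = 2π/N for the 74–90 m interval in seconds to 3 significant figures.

ΔT = -11.0 K, ΔS = -0.71 psu (deep − shallow).
Δρ/ρ₀ = −αΔT + βΔS = 1.98 × 10⁻³ − 5.396 × 10⁻⁴ = 1.4404 × 10⁻³, so Δρ ≈ 1.479 kg m⁻³.
N² = (g/ρ₀)·Δρ/Δz = g·(Δρ/ρ₀)/Δz = 9.8 × 1.4404 × 10⁻³ / 16 = 8.8225 × 10⁻⁴ s⁻².
N = √(8.8225 × 10⁻⁴) = 0.029703 rad s⁻¹ → T = 2π/N = 211.53 s ≈ 212 s.

212 s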